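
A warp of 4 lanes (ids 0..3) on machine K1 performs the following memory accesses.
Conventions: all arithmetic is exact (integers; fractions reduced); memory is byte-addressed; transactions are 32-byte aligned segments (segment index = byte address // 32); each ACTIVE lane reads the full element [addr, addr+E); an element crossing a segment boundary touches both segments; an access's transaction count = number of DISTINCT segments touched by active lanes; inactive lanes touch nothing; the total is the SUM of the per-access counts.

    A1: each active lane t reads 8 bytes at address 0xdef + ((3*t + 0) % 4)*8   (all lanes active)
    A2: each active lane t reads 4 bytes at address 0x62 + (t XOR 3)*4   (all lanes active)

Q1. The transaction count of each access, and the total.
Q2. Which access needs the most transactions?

A1: 2 transactions
A2: 1 transaction

Answer: 2,1; total 3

Answer: A1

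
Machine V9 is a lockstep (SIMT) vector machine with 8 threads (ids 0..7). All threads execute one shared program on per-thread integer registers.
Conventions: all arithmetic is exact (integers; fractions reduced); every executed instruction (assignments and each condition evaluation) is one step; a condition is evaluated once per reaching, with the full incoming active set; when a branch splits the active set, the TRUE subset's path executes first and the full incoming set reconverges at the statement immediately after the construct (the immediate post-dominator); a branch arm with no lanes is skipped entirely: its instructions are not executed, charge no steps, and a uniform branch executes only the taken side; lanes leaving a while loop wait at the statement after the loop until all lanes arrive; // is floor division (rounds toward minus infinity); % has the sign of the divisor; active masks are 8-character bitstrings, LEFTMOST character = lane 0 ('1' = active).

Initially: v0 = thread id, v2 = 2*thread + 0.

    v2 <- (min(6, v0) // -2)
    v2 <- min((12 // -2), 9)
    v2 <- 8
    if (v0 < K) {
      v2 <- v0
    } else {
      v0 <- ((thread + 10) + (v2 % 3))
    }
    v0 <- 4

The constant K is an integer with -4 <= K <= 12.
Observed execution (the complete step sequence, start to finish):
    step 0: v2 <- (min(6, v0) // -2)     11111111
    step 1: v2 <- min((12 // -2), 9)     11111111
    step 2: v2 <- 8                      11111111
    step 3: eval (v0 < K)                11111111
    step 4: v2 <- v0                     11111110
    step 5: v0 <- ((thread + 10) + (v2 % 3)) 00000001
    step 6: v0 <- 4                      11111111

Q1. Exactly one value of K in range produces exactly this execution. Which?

Answer: K = 7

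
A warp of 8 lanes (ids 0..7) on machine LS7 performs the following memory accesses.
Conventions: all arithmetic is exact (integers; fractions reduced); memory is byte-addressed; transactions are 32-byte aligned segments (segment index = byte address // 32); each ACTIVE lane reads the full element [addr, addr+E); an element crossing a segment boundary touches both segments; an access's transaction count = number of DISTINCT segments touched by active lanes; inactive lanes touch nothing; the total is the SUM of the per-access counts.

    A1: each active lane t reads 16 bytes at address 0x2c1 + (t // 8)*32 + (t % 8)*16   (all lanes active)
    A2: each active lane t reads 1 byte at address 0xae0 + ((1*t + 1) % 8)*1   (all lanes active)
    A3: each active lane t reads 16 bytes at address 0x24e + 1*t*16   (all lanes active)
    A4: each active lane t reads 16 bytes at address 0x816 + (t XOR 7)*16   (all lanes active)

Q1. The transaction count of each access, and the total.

A1: 5 transactions
A2: 1 transaction
A3: 5 transactions
A4: 5 transactions

Answer: 5,1,5,5; total 16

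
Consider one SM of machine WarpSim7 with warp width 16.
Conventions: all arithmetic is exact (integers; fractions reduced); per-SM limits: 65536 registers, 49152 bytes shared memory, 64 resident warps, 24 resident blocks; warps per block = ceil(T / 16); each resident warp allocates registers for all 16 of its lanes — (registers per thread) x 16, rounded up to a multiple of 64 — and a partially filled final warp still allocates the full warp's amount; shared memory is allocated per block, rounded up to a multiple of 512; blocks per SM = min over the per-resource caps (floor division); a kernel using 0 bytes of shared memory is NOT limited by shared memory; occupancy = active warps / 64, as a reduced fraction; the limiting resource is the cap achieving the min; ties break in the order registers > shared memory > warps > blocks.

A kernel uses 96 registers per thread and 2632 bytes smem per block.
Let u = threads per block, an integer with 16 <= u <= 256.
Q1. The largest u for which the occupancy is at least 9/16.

Answer: u = 224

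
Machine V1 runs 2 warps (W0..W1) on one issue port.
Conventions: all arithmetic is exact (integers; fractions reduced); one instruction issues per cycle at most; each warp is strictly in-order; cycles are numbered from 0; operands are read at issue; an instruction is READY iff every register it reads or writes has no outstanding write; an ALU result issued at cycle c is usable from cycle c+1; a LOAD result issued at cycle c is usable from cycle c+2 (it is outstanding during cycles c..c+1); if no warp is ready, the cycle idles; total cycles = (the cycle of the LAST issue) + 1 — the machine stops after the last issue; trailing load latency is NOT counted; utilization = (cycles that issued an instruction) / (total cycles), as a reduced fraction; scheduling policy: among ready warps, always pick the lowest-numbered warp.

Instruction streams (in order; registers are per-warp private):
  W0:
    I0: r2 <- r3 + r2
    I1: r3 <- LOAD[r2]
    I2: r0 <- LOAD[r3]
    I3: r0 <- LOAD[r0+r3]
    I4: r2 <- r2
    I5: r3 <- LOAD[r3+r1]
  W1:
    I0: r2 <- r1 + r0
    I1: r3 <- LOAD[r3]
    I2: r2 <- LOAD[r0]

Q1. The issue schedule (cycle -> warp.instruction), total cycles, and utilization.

cycle 0: W0.I0
cycle 1: W0.I1
cycle 2: W1.I0
cycle 3: W0.I2
cycle 4: W1.I1
cycle 5: W0.I3
cycle 6: W0.I4
cycle 7: W0.I5
cycle 8: W1.I2

Answer: 9 cycles, utilization 1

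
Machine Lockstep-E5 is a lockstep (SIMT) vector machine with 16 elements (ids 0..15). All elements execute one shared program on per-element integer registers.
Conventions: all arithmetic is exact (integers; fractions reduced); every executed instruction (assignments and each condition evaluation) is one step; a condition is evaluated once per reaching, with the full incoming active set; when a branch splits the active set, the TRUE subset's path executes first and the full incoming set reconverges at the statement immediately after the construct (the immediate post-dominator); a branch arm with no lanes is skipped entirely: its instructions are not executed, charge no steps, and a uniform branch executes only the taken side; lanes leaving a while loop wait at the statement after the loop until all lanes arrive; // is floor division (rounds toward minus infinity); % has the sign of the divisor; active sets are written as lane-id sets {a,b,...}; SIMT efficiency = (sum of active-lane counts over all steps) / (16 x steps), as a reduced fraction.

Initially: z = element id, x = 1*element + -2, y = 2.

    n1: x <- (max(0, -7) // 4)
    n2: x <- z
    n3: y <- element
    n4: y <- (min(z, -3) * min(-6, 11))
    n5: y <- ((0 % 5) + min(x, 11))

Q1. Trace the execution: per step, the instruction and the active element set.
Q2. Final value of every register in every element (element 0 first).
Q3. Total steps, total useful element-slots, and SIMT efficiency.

step 0: x <- (max(0, -7) // 4)       {0,1,2,3,4,5,6,7,8,9,10,11,12,13,14,15}
step 1: x <- z                       {0,1,2,3,4,5,6,7,8,9,10,11,12,13,14,15}
step 2: y <- element                 {0,1,2,3,4,5,6,7,8,9,10,11,12,13,14,15}
step 3: y <- (min(z, -3) * min(-6, 11)) {0,1,2,3,4,5,6,7,8,9,10,11,12,13,14,15}
step 4: y <- ((0 % 5) + min(x, 11))  {0,1,2,3,4,5,6,7,8,9,10,11,12,13,14,15}

Answer: 5 steps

z: 0,1,2,3,4,5,6,7,8,9,10,11,12,13,14,15
x: 0,1,2,3,4,5,6,7,8,9,10,11,12,13,14,15
y: 0,1,2,3,4,5,6,7,8,9,10,11,11,11,11,11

steps = 5; useful = 80; efficiency = 80/80 = 1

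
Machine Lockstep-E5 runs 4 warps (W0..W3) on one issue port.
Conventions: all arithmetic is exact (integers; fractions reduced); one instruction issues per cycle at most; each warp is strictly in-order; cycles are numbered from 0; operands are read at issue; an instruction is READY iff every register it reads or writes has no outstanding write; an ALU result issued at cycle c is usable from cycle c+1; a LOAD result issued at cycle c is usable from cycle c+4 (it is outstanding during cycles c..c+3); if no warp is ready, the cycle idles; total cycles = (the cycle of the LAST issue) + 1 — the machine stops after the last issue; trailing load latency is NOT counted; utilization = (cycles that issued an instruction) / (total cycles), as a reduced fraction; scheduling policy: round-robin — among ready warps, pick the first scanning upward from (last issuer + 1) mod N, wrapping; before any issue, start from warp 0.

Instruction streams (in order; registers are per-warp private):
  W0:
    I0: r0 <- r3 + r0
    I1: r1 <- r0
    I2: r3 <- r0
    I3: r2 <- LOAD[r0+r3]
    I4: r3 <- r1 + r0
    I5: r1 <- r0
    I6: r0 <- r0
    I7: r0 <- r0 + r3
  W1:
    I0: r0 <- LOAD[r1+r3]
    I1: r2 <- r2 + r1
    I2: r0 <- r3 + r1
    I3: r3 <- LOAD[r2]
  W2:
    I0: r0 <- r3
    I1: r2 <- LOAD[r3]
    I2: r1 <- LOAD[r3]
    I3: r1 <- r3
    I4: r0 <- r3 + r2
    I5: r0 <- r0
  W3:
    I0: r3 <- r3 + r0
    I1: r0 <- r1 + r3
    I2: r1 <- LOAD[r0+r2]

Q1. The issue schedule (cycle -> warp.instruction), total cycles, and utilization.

cycle 0: W0.I0
cycle 1: W1.I0
cycle 2: W2.I0
cycle 3: W3.I0
cycle 4: W0.I1
cycle 5: W1.I1
cycle 6: W2.I1
cycle 7: W3.I1
cycle 8: W0.I2
cycle 9: W1.I2
cycle 10: W2.I2
cycle 11: W3.I2
cycle 12: W0.I3
cycle 13: W1.I3
cycle 14: W2.I3
cycle 15: W0.I4
cycle 16: W2.I4
cycle 17: W0.I5
cycle 18: W2.I5
cycle 19: W0.I6
cycle 20: W0.I7

Answer: 21 cycles, utilization 1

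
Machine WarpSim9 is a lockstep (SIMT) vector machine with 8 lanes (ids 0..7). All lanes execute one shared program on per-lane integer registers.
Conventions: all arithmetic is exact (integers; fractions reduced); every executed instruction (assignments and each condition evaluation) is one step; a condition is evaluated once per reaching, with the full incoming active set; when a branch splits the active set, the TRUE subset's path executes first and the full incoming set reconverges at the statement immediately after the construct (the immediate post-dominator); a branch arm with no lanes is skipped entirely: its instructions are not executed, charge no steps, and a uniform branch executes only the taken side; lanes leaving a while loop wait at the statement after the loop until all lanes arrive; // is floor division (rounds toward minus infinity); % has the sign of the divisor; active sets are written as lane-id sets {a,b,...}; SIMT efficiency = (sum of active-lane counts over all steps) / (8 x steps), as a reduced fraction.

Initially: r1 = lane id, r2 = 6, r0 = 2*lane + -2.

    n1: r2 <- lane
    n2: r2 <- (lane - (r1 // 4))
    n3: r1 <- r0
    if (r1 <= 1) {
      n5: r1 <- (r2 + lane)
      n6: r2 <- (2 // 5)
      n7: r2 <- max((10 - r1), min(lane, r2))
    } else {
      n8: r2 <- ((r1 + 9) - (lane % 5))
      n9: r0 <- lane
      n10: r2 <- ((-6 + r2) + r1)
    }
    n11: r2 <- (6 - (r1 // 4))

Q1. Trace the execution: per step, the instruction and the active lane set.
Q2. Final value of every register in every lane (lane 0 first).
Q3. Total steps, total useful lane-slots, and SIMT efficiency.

step 0: r2 <- lane                   {0,1,2,3,4,5,6,7}
step 1: r2 <- (lane - (r1 // 4))     {0,1,2,3,4,5,6,7}
step 2: r1 <- r0                     {0,1,2,3,4,5,6,7}
step 3: eval (r1 <= 1)               {0,1,2,3,4,5,6,7}
step 4: r1 <- (r2 + lane)            {0,1}
step 5: r2 <- (2 // 5)               {0,1}
step 6: r2 <- max((10 - r1), min(lane, r2)) {0,1}
step 7: r2 <- ((r1 + 9) - (lane % 5)) {2,3,4,5,6,7}
step 8: r0 <- lane                   {2,3,4,5,6,7}
step 9: r2 <- ((-6 + r2) + r1)       {2,3,4,5,6,7}
step 10: r2 <- (6 - (r1 // 4))        {0,1,2,3,4,5,6,7}

Answer: 11 steps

r1: 0,2,2,4,6,8,10,12
r2: 6,6,6,5,5,4,4,3
r0: -2,0,2,3,4,5,6,7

steps = 11; useful = 64; efficiency = 64/88 = 8/11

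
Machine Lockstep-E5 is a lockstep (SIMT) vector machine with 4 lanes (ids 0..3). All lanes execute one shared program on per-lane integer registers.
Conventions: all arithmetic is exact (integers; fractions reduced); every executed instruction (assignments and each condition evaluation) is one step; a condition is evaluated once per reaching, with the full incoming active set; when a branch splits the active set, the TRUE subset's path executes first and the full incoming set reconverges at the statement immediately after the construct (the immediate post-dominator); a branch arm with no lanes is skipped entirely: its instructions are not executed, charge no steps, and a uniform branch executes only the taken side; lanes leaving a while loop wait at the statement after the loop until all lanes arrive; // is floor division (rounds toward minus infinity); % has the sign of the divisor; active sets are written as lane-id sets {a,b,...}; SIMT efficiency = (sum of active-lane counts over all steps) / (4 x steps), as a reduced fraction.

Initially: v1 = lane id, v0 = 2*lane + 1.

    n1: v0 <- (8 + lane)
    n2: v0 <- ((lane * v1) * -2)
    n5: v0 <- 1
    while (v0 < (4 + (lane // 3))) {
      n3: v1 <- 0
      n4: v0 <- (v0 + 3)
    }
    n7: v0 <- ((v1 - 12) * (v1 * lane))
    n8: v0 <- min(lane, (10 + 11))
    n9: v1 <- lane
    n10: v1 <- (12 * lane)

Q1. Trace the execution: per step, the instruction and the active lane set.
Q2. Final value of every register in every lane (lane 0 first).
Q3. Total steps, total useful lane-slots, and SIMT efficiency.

step 0: v0 <- (8 + lane)             {0,1,2,3}
step 1: v0 <- ((lane * v1) * -2)     {0,1,2,3}
step 2: v0 <- 1                      {0,1,2,3}
step 3: eval (v0 < (4 + (lane // 3))) {0,1,2,3}
step 4: v1 <- 0                      {0,1,2,3}
step 5: v0 <- (v0 + 3)               {0,1,2,3}
step 6: eval (v0 < (4 + (lane // 3))) {0,1,2,3}
step 7: v1 <- 0                      {3}
step 8: v0 <- (v0 + 3)               {3}
step 9: eval (v0 < (4 + (lane // 3))) {3}
step 10: v0 <- ((v1 - 12) * (v1 * lane)) {0,1,2,3}
step 11: v0 <- min(lane, (10 + 11))   {0,1,2,3}
step 12: v1 <- lane                   {0,1,2,3}
step 13: v1 <- (12 * lane)            {0,1,2,3}

Answer: 14 steps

v1: 0,12,24,36
v0: 0,1,2,3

steps = 14; useful = 47; efficiency = 47/56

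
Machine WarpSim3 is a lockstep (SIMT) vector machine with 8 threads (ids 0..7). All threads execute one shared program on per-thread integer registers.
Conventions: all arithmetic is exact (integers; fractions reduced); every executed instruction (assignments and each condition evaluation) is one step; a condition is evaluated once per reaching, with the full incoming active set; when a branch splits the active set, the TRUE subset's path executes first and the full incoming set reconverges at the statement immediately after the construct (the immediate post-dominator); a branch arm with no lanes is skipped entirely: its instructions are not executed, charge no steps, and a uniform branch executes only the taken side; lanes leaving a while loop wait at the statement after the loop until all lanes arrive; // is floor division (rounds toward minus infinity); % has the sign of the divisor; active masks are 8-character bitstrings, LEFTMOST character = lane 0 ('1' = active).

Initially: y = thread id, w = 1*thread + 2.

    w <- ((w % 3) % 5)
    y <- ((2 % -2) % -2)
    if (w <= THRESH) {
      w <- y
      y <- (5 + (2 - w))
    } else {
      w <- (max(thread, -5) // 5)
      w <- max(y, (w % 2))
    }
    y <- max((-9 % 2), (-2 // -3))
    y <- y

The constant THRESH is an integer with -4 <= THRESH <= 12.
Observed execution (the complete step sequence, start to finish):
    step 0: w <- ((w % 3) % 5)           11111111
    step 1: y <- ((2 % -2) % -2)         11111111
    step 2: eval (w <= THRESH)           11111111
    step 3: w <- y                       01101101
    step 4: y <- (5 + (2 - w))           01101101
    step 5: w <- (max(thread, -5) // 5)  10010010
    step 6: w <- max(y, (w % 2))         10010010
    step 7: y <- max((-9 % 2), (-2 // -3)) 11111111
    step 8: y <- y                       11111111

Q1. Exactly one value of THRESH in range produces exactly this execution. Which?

Answer: THRESH = 1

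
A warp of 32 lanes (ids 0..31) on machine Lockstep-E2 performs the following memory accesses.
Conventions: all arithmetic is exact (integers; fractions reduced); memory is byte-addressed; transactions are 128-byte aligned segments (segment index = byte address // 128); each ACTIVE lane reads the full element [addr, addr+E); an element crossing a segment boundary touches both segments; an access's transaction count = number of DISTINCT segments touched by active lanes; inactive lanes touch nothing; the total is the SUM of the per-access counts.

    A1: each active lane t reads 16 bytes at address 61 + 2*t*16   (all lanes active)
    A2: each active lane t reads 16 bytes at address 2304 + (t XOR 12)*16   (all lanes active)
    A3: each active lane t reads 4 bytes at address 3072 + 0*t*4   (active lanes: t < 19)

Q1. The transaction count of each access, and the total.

A1: 9 transactions
A2: 4 transactions
A3: 1 transaction

Answer: 9,4,1; total 14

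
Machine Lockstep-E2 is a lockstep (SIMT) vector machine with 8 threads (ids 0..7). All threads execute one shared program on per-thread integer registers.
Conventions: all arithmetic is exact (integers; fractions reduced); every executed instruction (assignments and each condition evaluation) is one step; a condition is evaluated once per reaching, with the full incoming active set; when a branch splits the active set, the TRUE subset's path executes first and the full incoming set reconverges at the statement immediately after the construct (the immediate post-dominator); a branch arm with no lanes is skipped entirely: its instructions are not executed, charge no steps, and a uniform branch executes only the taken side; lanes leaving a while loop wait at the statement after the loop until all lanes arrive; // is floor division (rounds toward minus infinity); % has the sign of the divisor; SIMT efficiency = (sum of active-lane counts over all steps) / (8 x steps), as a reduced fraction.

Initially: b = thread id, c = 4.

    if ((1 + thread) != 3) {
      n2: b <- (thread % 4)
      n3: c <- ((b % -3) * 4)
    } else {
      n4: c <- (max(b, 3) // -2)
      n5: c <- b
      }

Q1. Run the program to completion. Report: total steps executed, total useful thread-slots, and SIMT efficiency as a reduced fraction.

Answer: 5 steps, 24 useful, 3/5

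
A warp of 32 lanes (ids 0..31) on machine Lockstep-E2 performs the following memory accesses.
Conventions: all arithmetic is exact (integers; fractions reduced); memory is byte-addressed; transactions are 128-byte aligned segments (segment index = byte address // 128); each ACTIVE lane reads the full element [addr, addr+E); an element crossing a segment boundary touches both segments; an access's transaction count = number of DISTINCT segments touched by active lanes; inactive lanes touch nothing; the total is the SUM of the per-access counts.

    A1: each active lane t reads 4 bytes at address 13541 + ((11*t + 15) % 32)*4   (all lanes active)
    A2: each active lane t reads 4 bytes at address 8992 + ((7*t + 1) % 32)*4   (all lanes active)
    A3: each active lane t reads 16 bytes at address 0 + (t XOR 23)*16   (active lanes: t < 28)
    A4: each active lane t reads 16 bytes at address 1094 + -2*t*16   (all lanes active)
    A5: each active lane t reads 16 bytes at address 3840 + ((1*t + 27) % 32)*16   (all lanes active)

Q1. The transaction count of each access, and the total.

A1: 2 transactions
A2: 2 transactions
A3: 4 transactions
A4: 9 transactions
A5: 4 transactions

Answer: 2,2,4,9,4; total 21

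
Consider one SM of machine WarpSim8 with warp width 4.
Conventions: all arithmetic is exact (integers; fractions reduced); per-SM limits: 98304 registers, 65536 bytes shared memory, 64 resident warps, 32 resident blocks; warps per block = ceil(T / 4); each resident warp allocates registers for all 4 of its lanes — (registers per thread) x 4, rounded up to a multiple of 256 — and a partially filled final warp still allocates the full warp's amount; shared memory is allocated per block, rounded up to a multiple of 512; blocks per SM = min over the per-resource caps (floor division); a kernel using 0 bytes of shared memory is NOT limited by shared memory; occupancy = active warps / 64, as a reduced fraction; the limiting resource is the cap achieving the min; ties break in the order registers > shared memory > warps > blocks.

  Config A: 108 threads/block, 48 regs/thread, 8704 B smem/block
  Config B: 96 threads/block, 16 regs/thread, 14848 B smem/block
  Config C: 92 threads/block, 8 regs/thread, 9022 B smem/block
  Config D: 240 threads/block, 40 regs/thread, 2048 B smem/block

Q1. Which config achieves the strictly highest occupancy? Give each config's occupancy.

occupancies: A 27/32, B 3/4, C 23/32, D 15/16

Answer: D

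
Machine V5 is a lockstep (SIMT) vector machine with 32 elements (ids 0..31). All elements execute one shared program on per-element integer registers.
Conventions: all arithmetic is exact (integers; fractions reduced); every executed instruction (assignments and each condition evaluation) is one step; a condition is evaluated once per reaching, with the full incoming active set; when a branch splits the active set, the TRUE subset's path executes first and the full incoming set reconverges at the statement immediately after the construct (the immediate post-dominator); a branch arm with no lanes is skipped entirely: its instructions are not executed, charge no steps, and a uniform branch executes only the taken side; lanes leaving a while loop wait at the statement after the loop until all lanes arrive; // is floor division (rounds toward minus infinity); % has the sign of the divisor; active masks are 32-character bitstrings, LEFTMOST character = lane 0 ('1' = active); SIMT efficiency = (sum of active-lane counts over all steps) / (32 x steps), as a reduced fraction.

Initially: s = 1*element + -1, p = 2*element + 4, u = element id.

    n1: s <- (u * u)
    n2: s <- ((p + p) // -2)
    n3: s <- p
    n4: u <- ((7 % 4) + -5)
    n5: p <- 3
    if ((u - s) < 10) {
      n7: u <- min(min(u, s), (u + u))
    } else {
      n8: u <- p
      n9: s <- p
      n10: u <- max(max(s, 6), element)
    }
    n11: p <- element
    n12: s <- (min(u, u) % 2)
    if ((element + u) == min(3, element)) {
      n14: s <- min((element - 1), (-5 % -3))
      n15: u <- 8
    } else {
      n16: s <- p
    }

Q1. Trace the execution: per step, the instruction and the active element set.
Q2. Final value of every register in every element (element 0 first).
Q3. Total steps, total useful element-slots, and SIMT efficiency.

step 0: s <- (u * u)                 11111111111111111111111111111111
step 1: s <- ((p + p) // -2)         11111111111111111111111111111111
step 2: s <- p                       11111111111111111111111111111111
step 3: u <- ((7 % 4) + -5)          11111111111111111111111111111111
step 4: p <- 3                       11111111111111111111111111111111
step 5: eval ((u - s) < 10)          11111111111111111111111111111111
step 6: u <- min(min(u, s), (u + u)) 11111111111111111111111111111111
step 7: p <- element                 11111111111111111111111111111111
step 8: s <- (min(u, u) % 2)         11111111111111111111111111111111
step 9: eval ((element + u) == min(3, element)) 11111111111111111111111111111111
step 10: s <- min((element - 1), (-5 % -3)) 00000001000000000000000000000000
step 11: u <- 8                       00000001000000000000000000000000
step 12: s <- p                       11111110111111111111111111111111

Answer: 13 steps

s: 0,1,2,3,4,5,6,-2,8,9,10,11,12,13,14,15,16,17,18,19,20,21,22,23,24,25,26,27,28,29,30,31
p: 0,1,2,3,4,5,6,7,8,9,10,11,12,13,14,15,16,17,18,19,20,21,22,23,24,25,26,27,28,29,30,31
u: -4,-4,-4,-4,-4,-4,-4,8,-4,-4,-4,-4,-4,-4,-4,-4,-4,-4,-4,-4,-4,-4,-4,-4,-4,-4,-4,-4,-4,-4,-4,-4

steps = 13; useful = 353; efficiency = 353/416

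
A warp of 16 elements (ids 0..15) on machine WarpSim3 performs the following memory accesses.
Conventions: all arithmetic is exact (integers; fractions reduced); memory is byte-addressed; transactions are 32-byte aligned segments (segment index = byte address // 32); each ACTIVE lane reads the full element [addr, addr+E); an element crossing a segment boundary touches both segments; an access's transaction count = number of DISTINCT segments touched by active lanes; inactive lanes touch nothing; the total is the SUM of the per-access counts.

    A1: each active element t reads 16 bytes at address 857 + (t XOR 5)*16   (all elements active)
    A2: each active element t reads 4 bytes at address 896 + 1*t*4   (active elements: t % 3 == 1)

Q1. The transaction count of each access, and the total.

A1: 9 transactions
A2: 2 transactions

Answer: 9,2; total 11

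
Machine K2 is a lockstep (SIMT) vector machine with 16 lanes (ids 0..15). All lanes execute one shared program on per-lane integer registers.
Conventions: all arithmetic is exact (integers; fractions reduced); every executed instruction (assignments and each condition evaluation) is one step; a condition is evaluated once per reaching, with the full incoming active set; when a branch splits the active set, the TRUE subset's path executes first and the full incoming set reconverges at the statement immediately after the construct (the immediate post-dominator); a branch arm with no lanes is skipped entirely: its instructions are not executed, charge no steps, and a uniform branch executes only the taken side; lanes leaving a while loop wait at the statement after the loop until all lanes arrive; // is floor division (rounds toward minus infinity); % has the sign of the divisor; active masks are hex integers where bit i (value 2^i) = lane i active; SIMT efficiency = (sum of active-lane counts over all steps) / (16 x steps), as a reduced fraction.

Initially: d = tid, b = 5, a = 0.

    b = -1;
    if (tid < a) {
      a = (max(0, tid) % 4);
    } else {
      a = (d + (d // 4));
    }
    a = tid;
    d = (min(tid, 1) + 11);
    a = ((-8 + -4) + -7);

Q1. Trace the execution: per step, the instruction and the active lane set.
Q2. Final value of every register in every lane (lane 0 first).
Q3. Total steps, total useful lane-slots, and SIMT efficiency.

step 0: b <- -1                      0xffff
step 1: eval (tid < a)               0xffff
step 2: a <- (d + (d // 4))          0xffff
step 3: a <- tid                     0xffff
step 4: d <- (min(tid, 1) + 11)      0xffff
step 5: a <- ((-8 + -4) + -7)        0xffff

Answer: 6 steps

d: 11,12,12,12,12,12,12,12,12,12,12,12,12,12,12,12
b: -1,-1,-1,-1,-1,-1,-1,-1,-1,-1,-1,-1,-1,-1,-1,-1
a: -19,-19,-19,-19,-19,-19,-19,-19,-19,-19,-19,-19,-19,-19,-19,-19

steps = 6; useful = 96; efficiency = 96/96 = 1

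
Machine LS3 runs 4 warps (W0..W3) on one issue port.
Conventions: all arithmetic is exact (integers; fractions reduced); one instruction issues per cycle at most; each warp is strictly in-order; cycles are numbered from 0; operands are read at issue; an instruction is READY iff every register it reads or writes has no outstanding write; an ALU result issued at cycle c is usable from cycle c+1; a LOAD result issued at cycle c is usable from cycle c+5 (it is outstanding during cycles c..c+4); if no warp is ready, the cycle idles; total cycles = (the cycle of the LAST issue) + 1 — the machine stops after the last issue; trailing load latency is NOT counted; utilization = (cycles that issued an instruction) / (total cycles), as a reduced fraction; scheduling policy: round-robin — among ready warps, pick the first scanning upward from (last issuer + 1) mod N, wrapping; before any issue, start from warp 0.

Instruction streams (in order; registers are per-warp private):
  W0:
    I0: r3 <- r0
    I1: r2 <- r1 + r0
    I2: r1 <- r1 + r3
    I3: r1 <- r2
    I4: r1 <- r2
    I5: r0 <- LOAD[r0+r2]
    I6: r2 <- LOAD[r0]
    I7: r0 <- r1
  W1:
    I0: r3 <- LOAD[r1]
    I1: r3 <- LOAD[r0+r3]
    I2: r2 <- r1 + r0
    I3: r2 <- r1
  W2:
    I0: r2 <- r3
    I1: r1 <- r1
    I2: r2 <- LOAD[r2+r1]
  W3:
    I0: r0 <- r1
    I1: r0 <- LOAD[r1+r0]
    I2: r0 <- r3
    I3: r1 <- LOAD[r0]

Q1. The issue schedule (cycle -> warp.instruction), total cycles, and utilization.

cycle 0: W0.I0
cycle 1: W1.I0
cycle 2: W2.I0
cycle 3: W3.I0
cycle 4: W0.I1
cycle 5: W2.I1
cycle 6: W3.I1
cycle 7: W0.I2
cycle 8: W1.I1
cycle 9: W2.I2
cycle 10: W0.I3
cycle 11: W1.I2
cycle 12: W3.I2
cycle 13: W0.I4
cycle 14: W1.I3
cycle 15: W3.I3
cycle 16: W0.I5
cycle 17: idle
cycle 18: idle
cycle 19: idle
cycle 20: idle
cycle 21: W0.I6
cycle 22: W0.I7

Answer: 23 cycles, utilization 19/23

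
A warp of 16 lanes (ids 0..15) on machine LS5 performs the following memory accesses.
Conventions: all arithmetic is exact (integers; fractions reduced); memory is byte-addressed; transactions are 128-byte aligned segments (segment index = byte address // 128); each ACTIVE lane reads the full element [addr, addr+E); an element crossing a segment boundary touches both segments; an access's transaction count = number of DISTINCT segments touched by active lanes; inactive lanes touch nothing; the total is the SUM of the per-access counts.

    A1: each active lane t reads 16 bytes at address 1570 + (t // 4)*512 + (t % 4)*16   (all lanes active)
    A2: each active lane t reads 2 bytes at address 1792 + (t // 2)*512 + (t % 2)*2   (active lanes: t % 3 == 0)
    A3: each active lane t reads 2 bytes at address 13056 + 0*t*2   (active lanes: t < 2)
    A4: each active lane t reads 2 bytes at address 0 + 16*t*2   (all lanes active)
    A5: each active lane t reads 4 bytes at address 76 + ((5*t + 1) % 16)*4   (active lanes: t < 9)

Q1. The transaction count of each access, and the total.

A1: 4 transactions
A2: 6 transactions
A3: 1 transaction
A4: 4 transactions
A5: 2 transactions

Answer: 4,6,1,4,2; total 17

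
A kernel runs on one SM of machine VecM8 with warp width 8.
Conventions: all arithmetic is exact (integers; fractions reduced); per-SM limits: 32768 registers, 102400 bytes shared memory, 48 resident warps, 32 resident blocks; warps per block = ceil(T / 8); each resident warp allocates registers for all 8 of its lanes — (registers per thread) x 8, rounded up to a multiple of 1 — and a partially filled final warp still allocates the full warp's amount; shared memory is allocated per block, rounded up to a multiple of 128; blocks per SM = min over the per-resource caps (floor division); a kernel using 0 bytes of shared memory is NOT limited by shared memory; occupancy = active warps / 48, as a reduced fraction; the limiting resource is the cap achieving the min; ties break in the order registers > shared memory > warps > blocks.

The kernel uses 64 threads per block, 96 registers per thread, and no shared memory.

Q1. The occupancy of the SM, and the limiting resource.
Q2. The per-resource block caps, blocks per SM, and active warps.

Answer: occupancy 5/6, limited by registers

registers: 5 blocks
shared memory: no limit (kernel uses none)
warps: 6 blocks
blocks: 32 blocks

Answer: 5 blocks, 40 active warps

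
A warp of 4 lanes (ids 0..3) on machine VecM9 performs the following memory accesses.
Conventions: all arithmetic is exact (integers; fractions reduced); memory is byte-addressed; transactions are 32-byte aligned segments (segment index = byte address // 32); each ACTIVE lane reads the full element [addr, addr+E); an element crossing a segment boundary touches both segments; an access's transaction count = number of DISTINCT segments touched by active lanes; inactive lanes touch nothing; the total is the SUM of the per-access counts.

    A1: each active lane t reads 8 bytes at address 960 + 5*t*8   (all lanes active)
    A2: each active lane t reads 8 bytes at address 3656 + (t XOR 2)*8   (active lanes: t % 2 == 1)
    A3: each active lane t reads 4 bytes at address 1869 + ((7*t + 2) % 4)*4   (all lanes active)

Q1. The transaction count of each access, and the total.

A1: 4 transactions
A2: 2 transactions
A3: 1 transaction

Answer: 4,2,1; total 7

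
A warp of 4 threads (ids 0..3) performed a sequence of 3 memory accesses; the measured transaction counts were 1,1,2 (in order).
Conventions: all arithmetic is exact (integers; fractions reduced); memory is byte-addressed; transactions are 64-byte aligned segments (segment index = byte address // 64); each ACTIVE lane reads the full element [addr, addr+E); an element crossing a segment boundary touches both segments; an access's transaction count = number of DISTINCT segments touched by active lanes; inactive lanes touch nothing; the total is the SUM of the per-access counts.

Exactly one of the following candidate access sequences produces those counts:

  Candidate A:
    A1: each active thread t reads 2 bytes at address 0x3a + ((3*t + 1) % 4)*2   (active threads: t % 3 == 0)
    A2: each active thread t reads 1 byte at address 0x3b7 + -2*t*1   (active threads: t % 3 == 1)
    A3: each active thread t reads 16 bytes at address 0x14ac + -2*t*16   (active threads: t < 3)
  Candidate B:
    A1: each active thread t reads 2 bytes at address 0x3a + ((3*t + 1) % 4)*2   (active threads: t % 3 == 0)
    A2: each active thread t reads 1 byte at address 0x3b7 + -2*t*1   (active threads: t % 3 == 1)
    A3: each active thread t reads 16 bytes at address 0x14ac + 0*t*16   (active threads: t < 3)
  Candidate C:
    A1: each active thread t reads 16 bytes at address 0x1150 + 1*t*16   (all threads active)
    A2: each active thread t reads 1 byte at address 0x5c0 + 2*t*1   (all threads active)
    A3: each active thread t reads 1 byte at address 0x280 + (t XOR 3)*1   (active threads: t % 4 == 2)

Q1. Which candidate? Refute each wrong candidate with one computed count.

B: A3 gives 1 transaction, not 2
C: A1 gives 2 transactions, not 1
A: all counts match (1,1,2)

Answer: A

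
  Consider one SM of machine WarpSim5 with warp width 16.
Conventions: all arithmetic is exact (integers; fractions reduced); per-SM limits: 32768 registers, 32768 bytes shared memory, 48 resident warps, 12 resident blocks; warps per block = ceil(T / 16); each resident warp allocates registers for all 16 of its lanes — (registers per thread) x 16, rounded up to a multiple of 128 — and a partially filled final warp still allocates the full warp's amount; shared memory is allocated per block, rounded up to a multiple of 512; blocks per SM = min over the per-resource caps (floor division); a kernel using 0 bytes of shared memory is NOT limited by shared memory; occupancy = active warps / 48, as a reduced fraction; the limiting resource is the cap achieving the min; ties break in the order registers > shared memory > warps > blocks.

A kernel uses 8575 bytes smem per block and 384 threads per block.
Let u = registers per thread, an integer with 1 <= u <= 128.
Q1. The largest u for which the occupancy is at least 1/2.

Answer: u = 80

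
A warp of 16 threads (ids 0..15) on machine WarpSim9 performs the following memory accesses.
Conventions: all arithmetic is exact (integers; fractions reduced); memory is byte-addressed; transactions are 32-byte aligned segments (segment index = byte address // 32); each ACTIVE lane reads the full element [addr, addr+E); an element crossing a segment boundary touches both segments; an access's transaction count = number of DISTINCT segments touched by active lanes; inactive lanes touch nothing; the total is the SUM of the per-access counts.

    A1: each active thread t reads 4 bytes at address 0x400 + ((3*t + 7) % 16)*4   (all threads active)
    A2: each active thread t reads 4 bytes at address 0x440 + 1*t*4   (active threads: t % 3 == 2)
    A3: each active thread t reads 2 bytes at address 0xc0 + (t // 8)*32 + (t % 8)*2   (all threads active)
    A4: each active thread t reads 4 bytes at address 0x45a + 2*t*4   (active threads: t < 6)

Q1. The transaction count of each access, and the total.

A1: 2 transactions
A2: 2 transactions
A3: 2 transactions
A4: 3 transactions

Answer: 2,2,2,3; total 9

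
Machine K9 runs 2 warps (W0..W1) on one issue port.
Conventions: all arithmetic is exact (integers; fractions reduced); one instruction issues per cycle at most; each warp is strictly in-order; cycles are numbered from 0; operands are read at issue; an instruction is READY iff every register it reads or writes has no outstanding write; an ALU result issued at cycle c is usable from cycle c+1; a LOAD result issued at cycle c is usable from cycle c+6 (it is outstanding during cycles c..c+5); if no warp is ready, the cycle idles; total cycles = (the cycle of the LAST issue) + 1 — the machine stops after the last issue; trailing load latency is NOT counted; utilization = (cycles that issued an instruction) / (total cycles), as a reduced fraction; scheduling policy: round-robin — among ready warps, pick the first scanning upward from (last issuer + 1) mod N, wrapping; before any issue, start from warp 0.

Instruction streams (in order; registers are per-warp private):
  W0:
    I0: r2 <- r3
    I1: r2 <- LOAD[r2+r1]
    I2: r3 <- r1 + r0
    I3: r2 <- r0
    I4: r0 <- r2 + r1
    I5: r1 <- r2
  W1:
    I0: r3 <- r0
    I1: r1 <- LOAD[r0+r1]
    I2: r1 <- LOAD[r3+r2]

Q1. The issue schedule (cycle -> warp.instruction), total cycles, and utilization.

cycle 0: W0.I0
cycle 1: W1.I0
cycle 2: W0.I1
cycle 3: W1.I1
cycle 4: W0.I2
cycle 5: idle
cycle 6: idle
cycle 7: idle
cycle 8: W0.I3
cycle 9: W1.I2
cycle 10: W0.I4
cycle 11: W0.I5

Answer: 12 cycles, utilization 3/4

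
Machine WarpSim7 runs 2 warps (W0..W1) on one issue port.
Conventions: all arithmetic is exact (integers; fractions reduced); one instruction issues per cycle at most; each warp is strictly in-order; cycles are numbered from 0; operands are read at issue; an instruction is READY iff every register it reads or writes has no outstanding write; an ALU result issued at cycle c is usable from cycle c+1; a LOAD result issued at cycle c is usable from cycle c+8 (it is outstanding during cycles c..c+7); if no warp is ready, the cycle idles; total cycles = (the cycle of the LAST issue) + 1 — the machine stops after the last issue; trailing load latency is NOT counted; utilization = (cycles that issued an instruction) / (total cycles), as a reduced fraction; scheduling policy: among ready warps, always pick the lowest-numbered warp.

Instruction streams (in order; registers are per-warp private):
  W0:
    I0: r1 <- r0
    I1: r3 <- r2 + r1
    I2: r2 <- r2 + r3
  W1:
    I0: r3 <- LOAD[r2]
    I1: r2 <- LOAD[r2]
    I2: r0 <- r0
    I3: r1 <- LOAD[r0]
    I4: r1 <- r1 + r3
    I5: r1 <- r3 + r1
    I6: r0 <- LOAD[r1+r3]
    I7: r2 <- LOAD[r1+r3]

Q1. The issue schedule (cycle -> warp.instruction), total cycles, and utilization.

cycle 0: W0.I0
cycle 1: W0.I1
cycle 2: W0.I2
cycle 3: W1.I0
cycle 4: W1.I1
cycle 5: W1.I2
cycle 6: W1.I3
cycle 7: idle
cycle 8: idle
cycle 9: idle
cycle 10: idle
cycle 11: idle
cycle 12: idle
cycle 13: idle
cycle 14: W1.I4
cycle 15: W1.I5
cycle 16: W1.I6
cycle 17: W1.I7

Answer: 18 cycles, utilization 11/18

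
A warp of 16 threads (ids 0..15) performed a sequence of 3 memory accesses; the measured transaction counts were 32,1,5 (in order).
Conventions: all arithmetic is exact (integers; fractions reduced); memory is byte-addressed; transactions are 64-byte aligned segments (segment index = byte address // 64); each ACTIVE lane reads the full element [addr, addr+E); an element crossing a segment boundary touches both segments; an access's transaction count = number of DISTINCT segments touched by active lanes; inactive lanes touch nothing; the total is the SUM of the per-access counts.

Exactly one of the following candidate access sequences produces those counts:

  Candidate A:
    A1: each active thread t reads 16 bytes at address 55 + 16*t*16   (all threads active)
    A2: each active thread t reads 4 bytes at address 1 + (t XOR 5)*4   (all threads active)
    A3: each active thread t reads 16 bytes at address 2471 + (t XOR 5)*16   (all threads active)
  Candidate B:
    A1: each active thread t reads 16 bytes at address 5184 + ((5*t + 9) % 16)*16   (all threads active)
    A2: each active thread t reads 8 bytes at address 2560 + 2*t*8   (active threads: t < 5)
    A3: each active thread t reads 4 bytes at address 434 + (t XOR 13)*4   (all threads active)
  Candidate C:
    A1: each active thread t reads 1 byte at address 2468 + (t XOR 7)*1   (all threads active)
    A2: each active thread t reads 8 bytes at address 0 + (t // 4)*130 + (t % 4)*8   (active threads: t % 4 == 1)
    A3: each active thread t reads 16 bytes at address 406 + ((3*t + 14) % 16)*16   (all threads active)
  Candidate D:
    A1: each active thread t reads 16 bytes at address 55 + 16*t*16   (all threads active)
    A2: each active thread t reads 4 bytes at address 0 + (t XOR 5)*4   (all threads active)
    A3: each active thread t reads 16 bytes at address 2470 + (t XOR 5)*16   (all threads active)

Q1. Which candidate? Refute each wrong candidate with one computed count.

A: A2 gives 2 transactions, not 1
B: A1 gives 4 transactions, not 32
C: A1 gives 1 transaction, not 32
D: all counts match (32,1,5)

Answer: D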